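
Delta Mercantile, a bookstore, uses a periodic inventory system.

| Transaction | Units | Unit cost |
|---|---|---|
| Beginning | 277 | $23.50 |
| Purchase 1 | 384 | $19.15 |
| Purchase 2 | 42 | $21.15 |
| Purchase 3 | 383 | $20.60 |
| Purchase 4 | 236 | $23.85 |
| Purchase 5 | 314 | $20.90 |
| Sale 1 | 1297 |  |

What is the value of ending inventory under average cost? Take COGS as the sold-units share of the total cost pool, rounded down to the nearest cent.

Ending inventory = $7,217.72

Sale 1, sell 1297: 1297/1636 × $34,832.40 → $27,614.68
Ending inventory (cost pool remaining) = $7,217.72
Check: goods available $34,832.40 = COGS $27,614.68 + ending $7,217.72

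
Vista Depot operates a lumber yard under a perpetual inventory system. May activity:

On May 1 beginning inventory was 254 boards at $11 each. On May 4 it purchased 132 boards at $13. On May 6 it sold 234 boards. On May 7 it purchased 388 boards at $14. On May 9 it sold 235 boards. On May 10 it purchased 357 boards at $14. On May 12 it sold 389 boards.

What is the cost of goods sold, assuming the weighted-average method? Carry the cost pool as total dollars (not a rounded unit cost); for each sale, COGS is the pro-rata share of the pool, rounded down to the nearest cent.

COGS = $11,199.99

After May 1: 254 on hand, pool $2,794.00 (≈ $11.0000 each)
After May 4: 386 on hand, pool $4,510.00 (≈ $11.6839 each)
May 6, sell 234: 234/386 × $4,510.00 → $2,734.04
After May 7: 540 on hand, pool $7,207.96 (≈ $13.3481 each)
May 9, sell 235: 235/540 × $7,207.96 → $3,136.79
After May 10: 662 on hand, pool $9,069.17 (≈ $13.6997 each)
May 12, sell 389: 389/662 × $9,069.17 → $5,329.16
Total COGS = $2,734.04 + $3,136.79 + $5,329.16 = $11,199.99
Ending inventory (cost pool remaining) = $3,740.01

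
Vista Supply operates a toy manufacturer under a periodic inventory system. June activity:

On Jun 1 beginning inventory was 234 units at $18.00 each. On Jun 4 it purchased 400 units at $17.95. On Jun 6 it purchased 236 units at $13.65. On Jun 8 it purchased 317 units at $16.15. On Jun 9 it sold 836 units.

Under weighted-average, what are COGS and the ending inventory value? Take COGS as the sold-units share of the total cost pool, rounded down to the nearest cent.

Jun 9, sell 836: 836/1187 × $19,732.95 → $13,897.84
Ending inventory (cost pool remaining) = $5,835.11

COGS = $13,897.84; ending inventory = $5,835.11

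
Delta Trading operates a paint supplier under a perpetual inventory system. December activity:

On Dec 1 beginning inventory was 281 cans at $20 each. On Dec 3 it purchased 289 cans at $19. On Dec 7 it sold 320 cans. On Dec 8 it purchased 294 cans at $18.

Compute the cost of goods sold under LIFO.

Dec 7, 320 sold [LIFO — newest first]: 289 @ $19 + 31 @ $20 = $6,111
Ending inventory: 250 @ $20 + 294 @ $18 = $10,292
Check: goods available $16,403 = COGS $6,111 + ending $10,292

COGS = $6,111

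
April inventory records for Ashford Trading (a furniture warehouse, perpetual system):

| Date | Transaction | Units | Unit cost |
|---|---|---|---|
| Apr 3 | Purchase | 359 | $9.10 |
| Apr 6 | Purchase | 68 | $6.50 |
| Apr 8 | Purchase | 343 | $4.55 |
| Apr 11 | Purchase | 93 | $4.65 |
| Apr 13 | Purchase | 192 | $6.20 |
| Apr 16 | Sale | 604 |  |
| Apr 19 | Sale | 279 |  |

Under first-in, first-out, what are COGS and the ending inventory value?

COGS = $5,826.00; ending inventory = $1,066.40

Apr 16, 604 sold [FIFO — oldest first]: 359 @ $9.10 + 68 @ $6.50 + 177 @ $4.55 = $4,514.25
Apr 19, 279 sold [FIFO — oldest first]: 166 @ $4.55 + 93 @ $4.65 + 20 @ $6.20 = $1,311.75
Total COGS = $4,514.25 + $1,311.75 = $5,826.00
Ending inventory: 172 @ $6.20 = $1,066.40
Check: goods available $6,892.40 = COGS $5,826.00 + ending $1,066.40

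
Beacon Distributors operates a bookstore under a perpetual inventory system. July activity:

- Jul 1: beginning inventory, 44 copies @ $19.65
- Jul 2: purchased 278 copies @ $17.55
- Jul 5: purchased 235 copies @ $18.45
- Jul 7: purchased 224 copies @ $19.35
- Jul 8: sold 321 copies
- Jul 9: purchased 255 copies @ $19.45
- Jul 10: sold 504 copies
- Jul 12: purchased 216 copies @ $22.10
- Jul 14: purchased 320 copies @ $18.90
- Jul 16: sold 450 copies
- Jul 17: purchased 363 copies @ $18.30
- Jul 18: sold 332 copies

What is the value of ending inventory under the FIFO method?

Jul 8, 321 sold [FIFO — oldest first]: 44 @ $19.65 + 277 @ $17.55 = $5,725.95
Jul 10, 504 sold [FIFO — oldest first]: 1 @ $17.55 + 235 @ $18.45 + 224 @ $19.35 + 44 @ $19.45 = $9,543.50
Jul 16, 450 sold [FIFO — oldest first]: 211 @ $19.45 + 216 @ $22.10 + 23 @ $18.90 = $9,312.25
Jul 18, 332 sold [FIFO — oldest first]: 297 @ $18.90 + 35 @ $18.30 = $6,253.80
Total COGS = $5,725.95 + $9,543.50 + $9,312.25 + $6,253.80 = $30,835.50
Ending inventory: 328 @ $18.30 = $6,002.40
Check: goods available $36,837.90 = COGS $30,835.50 + ending $6,002.40

Ending inventory = $6,002.40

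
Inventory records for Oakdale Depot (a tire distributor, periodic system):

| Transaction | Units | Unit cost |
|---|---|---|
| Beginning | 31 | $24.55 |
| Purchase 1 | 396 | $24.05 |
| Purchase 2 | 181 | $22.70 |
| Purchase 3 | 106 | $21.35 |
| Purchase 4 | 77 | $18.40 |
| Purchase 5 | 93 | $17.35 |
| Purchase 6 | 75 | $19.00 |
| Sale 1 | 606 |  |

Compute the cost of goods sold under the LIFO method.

Sale 1 (606) [LIFO — newest first]: 75 @ $19.00 + 93 @ $17.35 + 77 @ $18.40 + 106 @ $21.35 + 181 @ $22.70 + 74 @ $24.05 = $12,606.85
Ending inventory: 31 @ $24.55 + 322 @ $24.05 = $8,505.15

COGS = $12,606.85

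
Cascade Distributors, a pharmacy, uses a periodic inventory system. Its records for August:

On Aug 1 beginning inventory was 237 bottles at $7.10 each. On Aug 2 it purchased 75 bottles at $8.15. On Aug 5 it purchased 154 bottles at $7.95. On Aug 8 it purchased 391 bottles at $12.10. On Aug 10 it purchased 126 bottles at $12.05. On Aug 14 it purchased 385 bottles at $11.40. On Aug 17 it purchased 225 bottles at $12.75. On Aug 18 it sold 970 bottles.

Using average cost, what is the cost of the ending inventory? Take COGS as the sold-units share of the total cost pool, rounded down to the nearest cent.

Ending inventory = $6,658.40

Aug 18, sell 970: 970/1593 × $17,025.40 → $10,367.00
Ending inventory (cost pool remaining) = $6,658.40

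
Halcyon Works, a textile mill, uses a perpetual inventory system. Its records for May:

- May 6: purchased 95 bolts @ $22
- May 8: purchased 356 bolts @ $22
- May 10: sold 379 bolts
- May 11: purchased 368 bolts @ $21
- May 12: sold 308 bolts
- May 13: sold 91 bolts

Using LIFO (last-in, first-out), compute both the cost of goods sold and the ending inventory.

COGS = $16,748; ending inventory = $902

May 10, 379 sold [LIFO — newest first]: 356 @ $22 + 23 @ $22 = $8,338
May 12, 308 sold [LIFO — newest first]: 308 @ $21 = $6,468
May 13, 91 sold [LIFO — newest first]: 60 @ $21 + 31 @ $22 = $1,942
Total COGS = $8,338 + $6,468 + $1,942 = $16,748
Ending inventory: 41 @ $22 = $902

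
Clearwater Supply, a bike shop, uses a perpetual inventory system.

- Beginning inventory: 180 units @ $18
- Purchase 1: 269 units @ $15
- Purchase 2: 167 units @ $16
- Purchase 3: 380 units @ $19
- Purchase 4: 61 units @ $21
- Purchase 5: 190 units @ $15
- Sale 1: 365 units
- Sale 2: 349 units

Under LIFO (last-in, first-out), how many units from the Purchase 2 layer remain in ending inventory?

84

Sale 1 (365) [LIFO — newest first]: 190 @ $15 + 61 @ $21 + 114 @ $19 = $6,297
Sale 2 (349) [LIFO — newest first]: 266 @ $19 + 83 @ $16 = $6,382
Total COGS = $6,297 + $6,382 = $12,679
Ending inventory: 180 @ $18 + 269 @ $15 + 84 @ $16 = $8,619
Check: goods available $21,298 = COGS $12,679 + ending $8,619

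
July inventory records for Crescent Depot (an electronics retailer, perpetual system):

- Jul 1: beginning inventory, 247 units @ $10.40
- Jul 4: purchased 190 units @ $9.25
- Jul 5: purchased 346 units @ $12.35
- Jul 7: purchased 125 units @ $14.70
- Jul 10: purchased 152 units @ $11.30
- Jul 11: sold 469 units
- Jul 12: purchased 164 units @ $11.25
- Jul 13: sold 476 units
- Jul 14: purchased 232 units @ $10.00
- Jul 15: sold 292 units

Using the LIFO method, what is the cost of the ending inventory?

Jul 11, 469 sold [LIFO — newest first]: 152 @ $11.30 + 125 @ $14.70 + 192 @ $12.35 = $5,926.30
Jul 13, 476 sold [LIFO — newest first]: 164 @ $11.25 + 154 @ $12.35 + 158 @ $9.25 = $5,208.40
Jul 15, 292 sold [LIFO — newest first]: 232 @ $10.00 + 32 @ $9.25 + 28 @ $10.40 = $2,907.20
Total COGS = $5,926.30 + $5,208.40 + $2,907.20 = $14,041.90
Ending inventory: 219 @ $10.40 = $2,277.60
Check: goods available $16,319.50 = COGS $14,041.90 + ending $2,277.60

Ending inventory = $2,277.60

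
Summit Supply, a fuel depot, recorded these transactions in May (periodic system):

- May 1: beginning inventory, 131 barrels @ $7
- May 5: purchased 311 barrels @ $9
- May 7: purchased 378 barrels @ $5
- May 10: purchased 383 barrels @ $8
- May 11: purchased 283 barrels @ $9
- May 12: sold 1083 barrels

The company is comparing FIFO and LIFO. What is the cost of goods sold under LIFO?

COGS = $7,852

FIFO COGS: 131 @ $7 + 311 @ $9 + 378 @ $5 + 263 @ $8 = $7,710
LIFO COGS: 283 @ $9 + 383 @ $8 + 378 @ $5 + 39 @ $9 = $7,852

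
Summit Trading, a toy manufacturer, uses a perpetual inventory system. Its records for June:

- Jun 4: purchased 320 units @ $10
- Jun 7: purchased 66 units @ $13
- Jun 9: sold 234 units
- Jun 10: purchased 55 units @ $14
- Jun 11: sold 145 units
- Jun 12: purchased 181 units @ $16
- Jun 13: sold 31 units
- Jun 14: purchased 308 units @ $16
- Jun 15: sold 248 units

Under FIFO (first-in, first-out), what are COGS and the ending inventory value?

COGS = $8,300; ending inventory = $4,352

Jun 9, 234 sold [FIFO — oldest first]: 234 @ $10 = $2,340
Jun 11, 145 sold [FIFO — oldest first]: 86 @ $10 + 59 @ $13 = $1,627
Jun 13, 31 sold [FIFO — oldest first]: 7 @ $13 + 24 @ $14 = $427
Jun 15, 248 sold [FIFO — oldest first]: 31 @ $14 + 181 @ $16 + 36 @ $16 = $3,906
Total COGS = $2,340 + $1,627 + $427 + $3,906 = $8,300
Ending inventory: 272 @ $16 = $4,352
Check: goods available $12,652 = COGS $8,300 + ending $4,352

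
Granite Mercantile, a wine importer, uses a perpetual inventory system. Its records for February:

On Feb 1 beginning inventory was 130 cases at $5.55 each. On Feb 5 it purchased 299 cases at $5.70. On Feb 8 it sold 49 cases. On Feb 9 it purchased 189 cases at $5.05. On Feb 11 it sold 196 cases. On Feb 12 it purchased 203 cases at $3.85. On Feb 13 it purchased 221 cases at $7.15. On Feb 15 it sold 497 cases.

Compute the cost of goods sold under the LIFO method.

COGS = $4,051.45

Feb 8, 49 sold [LIFO — newest first]: 49 @ $5.70 = $279.30
Feb 11, 196 sold [LIFO — newest first]: 189 @ $5.05 + 7 @ $5.70 = $994.35
Feb 15, 497 sold [LIFO — newest first]: 221 @ $7.15 + 203 @ $3.85 + 73 @ $5.70 = $2,777.80
Total COGS = $279.30 + $994.35 + $2,777.80 = $4,051.45
Ending inventory: 130 @ $5.55 + 170 @ $5.70 = $1,690.50
Check: goods available $5,741.95 = COGS $4,051.45 + ending $1,690.50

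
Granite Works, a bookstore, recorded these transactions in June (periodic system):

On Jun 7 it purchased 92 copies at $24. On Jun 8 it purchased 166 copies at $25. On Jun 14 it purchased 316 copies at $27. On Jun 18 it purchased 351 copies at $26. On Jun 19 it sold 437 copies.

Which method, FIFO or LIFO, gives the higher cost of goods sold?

FIFO COGS: 92 @ $24 + 166 @ $25 + 179 @ $27 = $11,191
LIFO COGS: 351 @ $26 + 86 @ $27 = $11,448

LIFO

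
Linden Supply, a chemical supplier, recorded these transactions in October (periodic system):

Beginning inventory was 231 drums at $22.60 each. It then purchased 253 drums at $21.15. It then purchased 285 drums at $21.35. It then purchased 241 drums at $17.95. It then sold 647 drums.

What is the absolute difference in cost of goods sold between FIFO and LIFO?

FIFO COGS: 231 @ $22.60 + 253 @ $21.15 + 163 @ $21.35 = $14,051.60
LIFO COGS: 241 @ $17.95 + 285 @ $21.35 + 121 @ $21.15 = $12,969.85
Difference = |$14,051.60 − $12,969.85| = $1,081.75

$1,081.75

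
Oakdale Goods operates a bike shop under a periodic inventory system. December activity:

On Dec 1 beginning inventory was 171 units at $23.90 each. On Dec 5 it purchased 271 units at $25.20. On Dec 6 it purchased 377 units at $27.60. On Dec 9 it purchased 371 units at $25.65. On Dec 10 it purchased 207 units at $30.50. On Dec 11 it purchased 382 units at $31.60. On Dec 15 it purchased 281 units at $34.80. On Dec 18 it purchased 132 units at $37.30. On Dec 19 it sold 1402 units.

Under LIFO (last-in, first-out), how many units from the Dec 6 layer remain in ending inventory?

348

Dec 19, 1402 sold [LIFO — newest first]: 132 @ $37.30 + 281 @ $34.80 + 382 @ $31.60 + 207 @ $30.50 + 371 @ $25.65 + 29 @ $27.60 = $43,403.65
Ending inventory: 171 @ $23.90 + 271 @ $25.20 + 348 @ $27.60 = $20,520.90
Check: goods available $63,924.55 = COGS $43,403.65 + ending $20,520.90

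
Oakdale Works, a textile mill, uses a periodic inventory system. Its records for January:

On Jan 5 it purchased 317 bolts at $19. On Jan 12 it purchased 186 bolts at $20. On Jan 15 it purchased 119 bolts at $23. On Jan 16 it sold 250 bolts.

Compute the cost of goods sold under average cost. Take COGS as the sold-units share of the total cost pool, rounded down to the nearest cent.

Jan 16, sell 250: 250/622 × $12,480.00 → $5,016.07
Ending inventory (cost pool remaining) = $7,463.93

COGS = $5,016.07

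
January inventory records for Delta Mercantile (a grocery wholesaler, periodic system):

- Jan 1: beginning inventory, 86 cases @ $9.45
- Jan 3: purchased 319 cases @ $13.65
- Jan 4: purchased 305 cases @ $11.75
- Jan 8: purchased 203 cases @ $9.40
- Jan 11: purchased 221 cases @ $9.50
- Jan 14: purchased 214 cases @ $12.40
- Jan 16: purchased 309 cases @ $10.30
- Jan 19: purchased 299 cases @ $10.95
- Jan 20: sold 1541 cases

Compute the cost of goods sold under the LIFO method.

COGS = $16,584.30

Jan 20, 1541 sold [LIFO — newest first]: 299 @ $10.95 + 309 @ $10.30 + 214 @ $12.40 + 221 @ $9.50 + 203 @ $9.40 + 295 @ $11.75 = $16,584.30
Ending inventory: 86 @ $9.45 + 319 @ $13.65 + 10 @ $11.75 = $5,284.55
Check: goods available $21,868.85 = COGS $16,584.30 + ending $5,284.55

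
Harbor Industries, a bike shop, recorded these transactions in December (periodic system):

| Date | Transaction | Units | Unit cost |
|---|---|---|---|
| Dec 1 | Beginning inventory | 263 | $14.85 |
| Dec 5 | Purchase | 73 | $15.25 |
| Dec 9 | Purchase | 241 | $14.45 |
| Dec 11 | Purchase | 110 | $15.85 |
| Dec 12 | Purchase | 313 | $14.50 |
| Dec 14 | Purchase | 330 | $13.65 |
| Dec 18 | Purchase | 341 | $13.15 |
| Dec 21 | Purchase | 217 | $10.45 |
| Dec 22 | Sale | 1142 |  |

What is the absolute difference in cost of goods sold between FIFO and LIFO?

$1,782.25

FIFO COGS: 263 @ $14.85 + 73 @ $15.25 + 241 @ $14.45 + 110 @ $15.85 + 313 @ $14.50 + 142 @ $13.65 = $16,721.55
LIFO COGS: 217 @ $10.45 + 341 @ $13.15 + 330 @ $13.65 + 254 @ $14.50 = $14,939.30
Difference = |$16,721.55 − $14,939.30| = $1,782.25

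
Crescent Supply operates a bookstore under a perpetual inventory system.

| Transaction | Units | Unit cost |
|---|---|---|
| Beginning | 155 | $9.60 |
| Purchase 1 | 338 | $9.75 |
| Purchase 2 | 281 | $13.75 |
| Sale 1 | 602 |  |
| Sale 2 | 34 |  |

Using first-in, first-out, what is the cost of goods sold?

COGS = $6,749.75

Sale 1 (602) [FIFO — oldest first]: 155 @ $9.60 + 338 @ $9.75 + 109 @ $13.75 = $6,282.25
Sale 2 (34) [FIFO — oldest first]: 34 @ $13.75 = $467.50
Total COGS = $6,282.25 + $467.50 = $6,749.75
Ending inventory: 138 @ $13.75 = $1,897.50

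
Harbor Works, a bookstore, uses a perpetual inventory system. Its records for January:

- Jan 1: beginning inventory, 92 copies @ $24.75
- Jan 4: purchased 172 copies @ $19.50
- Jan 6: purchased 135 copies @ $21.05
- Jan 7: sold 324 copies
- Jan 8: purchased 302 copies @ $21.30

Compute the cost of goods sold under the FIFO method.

COGS = $6,894.00

Jan 7, 324 sold [FIFO — oldest first]: 92 @ $24.75 + 172 @ $19.50 + 60 @ $21.05 = $6,894.00
Ending inventory: 75 @ $21.05 + 302 @ $21.30 = $8,011.35
Check: goods available $14,905.35 = COGS $6,894.00 + ending $8,011.35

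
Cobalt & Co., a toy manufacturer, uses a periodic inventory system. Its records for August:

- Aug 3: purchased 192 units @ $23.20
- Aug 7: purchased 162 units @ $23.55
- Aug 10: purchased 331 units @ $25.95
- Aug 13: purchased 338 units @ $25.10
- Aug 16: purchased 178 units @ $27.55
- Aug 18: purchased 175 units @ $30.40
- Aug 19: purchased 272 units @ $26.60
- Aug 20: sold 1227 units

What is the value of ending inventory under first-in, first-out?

Ending inventory = $11,764.80

Aug 20, 1227 sold [FIFO — oldest first]: 192 @ $23.20 + 162 @ $23.55 + 331 @ $25.95 + 338 @ $25.10 + 178 @ $27.55 + 26 @ $30.40 = $31,037.05
Ending inventory: 149 @ $30.40 + 272 @ $26.60 = $11,764.80
Check: goods available $42,801.85 = COGS $31,037.05 + ending $11,764.80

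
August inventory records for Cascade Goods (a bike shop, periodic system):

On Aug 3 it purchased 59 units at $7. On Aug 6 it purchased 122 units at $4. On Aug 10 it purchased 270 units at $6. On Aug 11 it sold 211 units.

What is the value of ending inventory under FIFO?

Ending inventory = $1,440

Aug 11, 211 sold [FIFO — oldest first]: 59 @ $7 + 122 @ $4 + 30 @ $6 = $1,081
Ending inventory: 240 @ $6 = $1,440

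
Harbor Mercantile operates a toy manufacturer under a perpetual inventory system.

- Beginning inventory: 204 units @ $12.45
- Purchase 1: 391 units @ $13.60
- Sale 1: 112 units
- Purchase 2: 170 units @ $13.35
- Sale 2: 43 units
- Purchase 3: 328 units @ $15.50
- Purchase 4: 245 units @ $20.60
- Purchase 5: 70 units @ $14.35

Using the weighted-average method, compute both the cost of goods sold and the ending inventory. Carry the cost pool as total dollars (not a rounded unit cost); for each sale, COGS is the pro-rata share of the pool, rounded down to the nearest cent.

COGS = $2,048.50; ending inventory = $19,213.90

After Beginning: 204 on hand, pool $2,539.80 (≈ $12.4500 each)
After Purchase 1: 595 on hand, pool $7,857.40 (≈ $13.2057 each)
Sale 1, sell 112: 112/595 × $7,857.40 → $1,479.04
After Purchase 2: 653 on hand, pool $8,647.86 (≈ $13.2433 each)
Sale 2, sell 43: 43/653 × $8,647.86 → $569.46
After Purchase 3: 938 on hand, pool $13,162.40 (≈ $14.0324 each)
After Purchase 4: 1183 on hand, pool $18,209.40 (≈ $15.3926 each)
After Purchase 5: 1253 on hand, pool $19,213.90 (≈ $15.3343 each)
Total COGS = $1,479.04 + $569.46 = $2,048.50
Ending inventory (cost pool remaining) = $19,213.90
Check: goods available $21,262.40 = COGS $2,048.50 + ending $19,213.90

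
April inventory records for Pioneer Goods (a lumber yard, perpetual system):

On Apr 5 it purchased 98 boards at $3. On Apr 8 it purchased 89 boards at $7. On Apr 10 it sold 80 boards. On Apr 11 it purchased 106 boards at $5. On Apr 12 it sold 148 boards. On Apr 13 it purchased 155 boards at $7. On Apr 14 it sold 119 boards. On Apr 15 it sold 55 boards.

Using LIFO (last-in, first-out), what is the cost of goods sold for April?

Apr 10, 80 sold [LIFO — newest first]: 80 @ $7 = $560
Apr 12, 148 sold [LIFO — newest first]: 106 @ $5 + 9 @ $7 + 33 @ $3 = $692
Apr 14, 119 sold [LIFO — newest first]: 119 @ $7 = $833
Apr 15, 55 sold [LIFO — newest first]: 36 @ $7 + 19 @ $3 = $309
Total COGS = $560 + $692 + $833 + $309 = $2,394
Ending inventory: 46 @ $3 = $138

COGS = $2,394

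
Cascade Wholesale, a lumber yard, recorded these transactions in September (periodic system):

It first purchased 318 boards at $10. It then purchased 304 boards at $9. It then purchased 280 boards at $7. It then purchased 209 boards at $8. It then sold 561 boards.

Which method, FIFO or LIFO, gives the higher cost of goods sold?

FIFO COGS: 318 @ $10 + 243 @ $9 = $5,367
LIFO COGS: 209 @ $8 + 280 @ $7 + 72 @ $9 = $4,280

FIFO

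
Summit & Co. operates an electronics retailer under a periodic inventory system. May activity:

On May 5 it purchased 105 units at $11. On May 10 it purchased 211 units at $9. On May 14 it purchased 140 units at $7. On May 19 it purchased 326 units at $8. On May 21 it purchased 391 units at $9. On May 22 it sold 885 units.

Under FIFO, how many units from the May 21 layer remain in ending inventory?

May 22, 885 sold [FIFO — oldest first]: 105 @ $11 + 211 @ $9 + 140 @ $7 + 326 @ $8 + 103 @ $9 = $7,569
Ending inventory: 288 @ $9 = $2,592
Check: goods available $10,161 = COGS $7,569 + ending $2,592

288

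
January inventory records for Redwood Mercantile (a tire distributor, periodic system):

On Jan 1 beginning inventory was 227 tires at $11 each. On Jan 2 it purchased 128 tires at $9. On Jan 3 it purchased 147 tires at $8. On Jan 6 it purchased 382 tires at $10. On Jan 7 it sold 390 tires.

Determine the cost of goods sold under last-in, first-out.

COGS = $3,884

Jan 7, 390 sold [LIFO — newest first]: 382 @ $10 + 8 @ $8 = $3,884
Ending inventory: 227 @ $11 + 128 @ $9 + 139 @ $8 = $4,761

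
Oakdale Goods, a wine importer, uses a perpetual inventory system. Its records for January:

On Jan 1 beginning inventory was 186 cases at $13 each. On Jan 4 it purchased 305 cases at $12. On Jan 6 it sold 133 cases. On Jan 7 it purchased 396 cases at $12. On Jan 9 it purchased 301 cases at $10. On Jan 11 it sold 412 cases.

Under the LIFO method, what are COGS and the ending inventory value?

COGS = $5,938; ending inventory = $7,902

Jan 6, 133 sold [LIFO — newest first]: 133 @ $12 = $1,596
Jan 11, 412 sold [LIFO — newest first]: 301 @ $10 + 111 @ $12 = $4,342
Total COGS = $1,596 + $4,342 = $5,938
Ending inventory: 186 @ $13 + 172 @ $12 + 285 @ $12 = $7,902
Check: goods available $13,840 = COGS $5,938 + ending $7,902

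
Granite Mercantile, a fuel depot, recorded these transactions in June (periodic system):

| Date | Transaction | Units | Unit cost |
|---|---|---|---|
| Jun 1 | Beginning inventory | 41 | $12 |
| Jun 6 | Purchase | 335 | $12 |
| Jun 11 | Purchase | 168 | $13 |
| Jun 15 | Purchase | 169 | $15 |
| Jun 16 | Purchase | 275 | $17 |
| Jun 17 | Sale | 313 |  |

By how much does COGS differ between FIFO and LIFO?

$1,489

FIFO COGS: 41 @ $12 + 272 @ $12 = $3,756
LIFO COGS: 275 @ $17 + 38 @ $15 = $5,245
Difference = |$3,756 − $5,245| = $1,489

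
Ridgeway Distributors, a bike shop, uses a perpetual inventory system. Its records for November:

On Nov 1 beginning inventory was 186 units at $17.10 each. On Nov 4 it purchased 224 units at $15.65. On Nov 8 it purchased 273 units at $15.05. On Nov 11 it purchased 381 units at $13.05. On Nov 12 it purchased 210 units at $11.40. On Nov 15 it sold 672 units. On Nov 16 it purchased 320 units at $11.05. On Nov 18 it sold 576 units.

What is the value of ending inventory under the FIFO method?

Ending inventory = $3,832.40

Nov 15, 672 sold [FIFO — oldest first]: 186 @ $17.10 + 224 @ $15.65 + 262 @ $15.05 = $10,629.30
Nov 18, 576 sold [FIFO — oldest first]: 11 @ $15.05 + 381 @ $13.05 + 184 @ $11.40 = $7,235.20
Total COGS = $10,629.30 + $7,235.20 = $17,864.50
Ending inventory: 26 @ $11.40 + 320 @ $11.05 = $3,832.40
Check: goods available $21,696.90 = COGS $17,864.50 + ending $3,832.40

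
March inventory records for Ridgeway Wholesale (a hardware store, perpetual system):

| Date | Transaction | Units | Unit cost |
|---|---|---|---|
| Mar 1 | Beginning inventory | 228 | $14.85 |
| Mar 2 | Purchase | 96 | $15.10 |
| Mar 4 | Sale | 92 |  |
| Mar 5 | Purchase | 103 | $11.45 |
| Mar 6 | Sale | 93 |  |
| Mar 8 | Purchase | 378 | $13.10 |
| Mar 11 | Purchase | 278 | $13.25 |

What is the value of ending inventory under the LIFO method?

Mar 4, 92 sold [LIFO — newest first]: 92 @ $15.10 = $1,389.20
Mar 6, 93 sold [LIFO — newest first]: 93 @ $11.45 = $1,064.85
Total COGS = $1,389.20 + $1,064.85 = $2,454.05
Ending inventory: 228 @ $14.85 + 4 @ $15.10 + 10 @ $11.45 + 378 @ $13.10 + 278 @ $13.25 = $12,196.00
Check: goods available $14,650.05 = COGS $2,454.05 + ending $12,196.00

Ending inventory = $12,196.00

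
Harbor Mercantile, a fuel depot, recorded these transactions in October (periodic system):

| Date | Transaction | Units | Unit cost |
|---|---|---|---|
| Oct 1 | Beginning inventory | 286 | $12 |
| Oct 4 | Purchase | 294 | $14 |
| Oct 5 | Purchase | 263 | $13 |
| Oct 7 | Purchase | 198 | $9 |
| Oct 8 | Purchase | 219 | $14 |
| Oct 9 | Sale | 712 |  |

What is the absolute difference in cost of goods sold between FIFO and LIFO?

$549

FIFO COGS: 286 @ $12 + 294 @ $14 + 132 @ $13 = $9,264
LIFO COGS: 219 @ $14 + 198 @ $9 + 263 @ $13 + 32 @ $14 = $8,715
Difference = |$9,264 − $8,715| = $549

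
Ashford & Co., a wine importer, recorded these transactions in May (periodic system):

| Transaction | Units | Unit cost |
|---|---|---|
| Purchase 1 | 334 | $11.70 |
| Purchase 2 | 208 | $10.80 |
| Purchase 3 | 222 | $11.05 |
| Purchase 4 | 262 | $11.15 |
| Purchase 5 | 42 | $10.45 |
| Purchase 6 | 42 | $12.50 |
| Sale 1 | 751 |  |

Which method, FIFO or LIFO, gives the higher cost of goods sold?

FIFO COGS: 334 @ $11.70 + 208 @ $10.80 + 209 @ $11.05 = $8,463.65
LIFO COGS: 42 @ $12.50 + 42 @ $10.45 + 262 @ $11.15 + 222 @ $11.05 + 183 @ $10.80 = $8,314.70

FIFO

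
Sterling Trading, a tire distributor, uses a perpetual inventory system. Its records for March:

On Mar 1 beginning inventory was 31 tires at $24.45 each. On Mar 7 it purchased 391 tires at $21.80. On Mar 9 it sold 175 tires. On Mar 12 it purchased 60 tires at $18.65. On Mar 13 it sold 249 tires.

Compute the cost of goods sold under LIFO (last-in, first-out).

Mar 9, 175 sold [LIFO — newest first]: 175 @ $21.80 = $3,815.00
Mar 13, 249 sold [LIFO — newest first]: 60 @ $18.65 + 189 @ $21.80 = $5,239.20
Total COGS = $3,815.00 + $5,239.20 = $9,054.20
Ending inventory: 31 @ $24.45 + 27 @ $21.80 = $1,346.55
Check: goods available $10,400.75 = COGS $9,054.20 + ending $1,346.55

COGS = $9,054.20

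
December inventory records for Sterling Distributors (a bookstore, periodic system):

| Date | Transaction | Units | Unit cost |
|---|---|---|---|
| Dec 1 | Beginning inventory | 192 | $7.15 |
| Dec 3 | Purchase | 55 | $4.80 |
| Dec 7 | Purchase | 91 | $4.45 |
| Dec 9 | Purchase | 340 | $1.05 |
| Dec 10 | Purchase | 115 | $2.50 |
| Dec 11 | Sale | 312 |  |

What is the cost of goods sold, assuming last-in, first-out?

Dec 11, 312 sold [LIFO — newest first]: 115 @ $2.50 + 197 @ $1.05 = $494.35
Ending inventory: 192 @ $7.15 + 55 @ $4.80 + 91 @ $4.45 + 143 @ $1.05 = $2,191.90

COGS = $494.35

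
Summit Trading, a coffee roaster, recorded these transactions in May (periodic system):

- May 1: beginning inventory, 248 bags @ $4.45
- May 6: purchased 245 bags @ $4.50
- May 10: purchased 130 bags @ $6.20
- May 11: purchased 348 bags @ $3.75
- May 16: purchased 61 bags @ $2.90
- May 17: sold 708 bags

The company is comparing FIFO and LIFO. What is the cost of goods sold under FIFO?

FIFO COGS: 248 @ $4.45 + 245 @ $4.50 + 130 @ $6.20 + 85 @ $3.75 = $3,330.85
LIFO COGS: 61 @ $2.90 + 348 @ $3.75 + 130 @ $6.20 + 169 @ $4.50 = $3,048.40

COGS = $3,330.85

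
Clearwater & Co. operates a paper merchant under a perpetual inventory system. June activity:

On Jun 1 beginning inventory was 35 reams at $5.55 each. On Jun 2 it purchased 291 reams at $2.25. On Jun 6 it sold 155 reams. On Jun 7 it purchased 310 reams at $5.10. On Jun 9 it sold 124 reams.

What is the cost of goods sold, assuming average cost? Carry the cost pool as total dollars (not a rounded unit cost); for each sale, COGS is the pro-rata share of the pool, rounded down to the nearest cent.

After Jun 1: 35 on hand, pool $194.25 (≈ $5.5500 each)
After Jun 2: 326 on hand, pool $849.00 (≈ $2.6043 each)
Jun 6, sell 155: 155/326 × $849.00 → $403.66
After Jun 7: 481 on hand, pool $2,026.34 (≈ $4.2128 each)
Jun 9, sell 124: 124/481 × $2,026.34 → $522.38
Total COGS = $403.66 + $522.38 = $926.04
Ending inventory (cost pool remaining) = $1,503.96

COGS = $926.04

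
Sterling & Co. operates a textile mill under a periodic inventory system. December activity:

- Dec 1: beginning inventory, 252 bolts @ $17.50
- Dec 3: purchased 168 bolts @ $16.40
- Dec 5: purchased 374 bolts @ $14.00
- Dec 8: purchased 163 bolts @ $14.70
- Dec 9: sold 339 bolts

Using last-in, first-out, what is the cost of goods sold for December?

COGS = $4,860.10

Dec 9, 339 sold [LIFO — newest first]: 163 @ $14.70 + 176 @ $14.00 = $4,860.10
Ending inventory: 252 @ $17.50 + 168 @ $16.40 + 198 @ $14.00 = $9,937.20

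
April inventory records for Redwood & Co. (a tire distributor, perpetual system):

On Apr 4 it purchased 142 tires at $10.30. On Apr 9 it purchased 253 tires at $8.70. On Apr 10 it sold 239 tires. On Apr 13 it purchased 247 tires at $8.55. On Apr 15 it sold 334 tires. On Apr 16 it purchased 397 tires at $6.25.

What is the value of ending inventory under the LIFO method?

Apr 10, 239 sold [LIFO — newest first]: 239 @ $8.70 = $2,079.30
Apr 15, 334 sold [LIFO — newest first]: 247 @ $8.55 + 14 @ $8.70 + 73 @ $10.30 = $2,985.55
Total COGS = $2,079.30 + $2,985.55 = $5,064.85
Ending inventory: 69 @ $10.30 + 397 @ $6.25 = $3,191.95
Check: goods available $8,256.80 = COGS $5,064.85 + ending $3,191.95

Ending inventory = $3,191.95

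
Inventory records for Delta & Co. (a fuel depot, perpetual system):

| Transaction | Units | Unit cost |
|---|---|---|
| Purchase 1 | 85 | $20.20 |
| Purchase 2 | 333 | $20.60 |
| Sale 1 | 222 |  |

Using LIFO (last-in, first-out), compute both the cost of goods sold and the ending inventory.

COGS = $4,573.20; ending inventory = $4,003.60

Sale 1 (222) [LIFO — newest first]: 222 @ $20.60 = $4,573.20
Ending inventory: 85 @ $20.20 + 111 @ $20.60 = $4,003.60
Check: goods available $8,576.80 = COGS $4,573.20 + ending $4,003.60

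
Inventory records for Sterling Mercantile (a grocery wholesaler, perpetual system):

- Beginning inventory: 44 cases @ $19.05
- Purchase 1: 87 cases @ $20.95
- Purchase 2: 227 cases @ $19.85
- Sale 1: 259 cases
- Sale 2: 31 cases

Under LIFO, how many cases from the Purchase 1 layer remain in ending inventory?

Sale 1 (259) [LIFO — newest first]: 227 @ $19.85 + 32 @ $20.95 = $5,176.35
Sale 2 (31) [LIFO — newest first]: 31 @ $20.95 = $649.45
Total COGS = $5,176.35 + $649.45 = $5,825.80
Ending inventory: 44 @ $19.05 + 24 @ $20.95 = $1,341.00

24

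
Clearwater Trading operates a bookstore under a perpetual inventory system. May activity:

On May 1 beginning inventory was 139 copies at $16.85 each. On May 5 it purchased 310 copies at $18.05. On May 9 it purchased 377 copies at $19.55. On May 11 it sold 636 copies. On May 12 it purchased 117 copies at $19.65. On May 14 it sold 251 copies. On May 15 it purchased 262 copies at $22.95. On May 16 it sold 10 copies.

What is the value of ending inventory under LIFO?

Ending inventory = $6,727.00

May 11, 636 sold [LIFO — newest first]: 377 @ $19.55 + 259 @ $18.05 = $12,045.30
May 14, 251 sold [LIFO — newest first]: 117 @ $19.65 + 51 @ $18.05 + 83 @ $16.85 = $4,618.15
May 16, 10 sold [LIFO — newest first]: 10 @ $22.95 = $229.50
Total COGS = $12,045.30 + $4,618.15 + $229.50 = $16,892.95
Ending inventory: 56 @ $16.85 + 252 @ $22.95 = $6,727.00
Check: goods available $23,619.95 = COGS $16,892.95 + ending $6,727.00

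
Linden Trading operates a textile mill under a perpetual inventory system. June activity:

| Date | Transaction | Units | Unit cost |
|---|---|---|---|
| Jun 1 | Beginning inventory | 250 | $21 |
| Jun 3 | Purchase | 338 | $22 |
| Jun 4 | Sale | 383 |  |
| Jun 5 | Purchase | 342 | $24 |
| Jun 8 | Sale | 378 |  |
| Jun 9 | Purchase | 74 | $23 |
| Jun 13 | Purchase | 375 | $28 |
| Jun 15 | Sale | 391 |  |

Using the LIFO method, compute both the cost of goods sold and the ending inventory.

COGS = $28,213; ending inventory = $4,883

Jun 4, 383 sold [LIFO — newest first]: 338 @ $22 + 45 @ $21 = $8,381
Jun 8, 378 sold [LIFO — newest first]: 342 @ $24 + 36 @ $21 = $8,964
Jun 15, 391 sold [LIFO — newest first]: 375 @ $28 + 16 @ $23 = $10,868
Total COGS = $8,381 + $8,964 + $10,868 = $28,213
Ending inventory: 169 @ $21 + 58 @ $23 = $4,883
Check: goods available $33,096 = COGS $28,213 + ending $4,883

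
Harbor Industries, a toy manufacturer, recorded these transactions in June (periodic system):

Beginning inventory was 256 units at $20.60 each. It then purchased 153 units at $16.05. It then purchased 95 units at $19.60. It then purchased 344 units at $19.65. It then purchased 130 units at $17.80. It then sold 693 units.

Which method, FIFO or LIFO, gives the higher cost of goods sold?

FIFO COGS: 256 @ $20.60 + 153 @ $16.05 + 95 @ $19.60 + 189 @ $19.65 = $13,305.10
LIFO COGS: 130 @ $17.80 + 344 @ $19.65 + 95 @ $19.60 + 124 @ $16.05 = $12,925.80

FIFO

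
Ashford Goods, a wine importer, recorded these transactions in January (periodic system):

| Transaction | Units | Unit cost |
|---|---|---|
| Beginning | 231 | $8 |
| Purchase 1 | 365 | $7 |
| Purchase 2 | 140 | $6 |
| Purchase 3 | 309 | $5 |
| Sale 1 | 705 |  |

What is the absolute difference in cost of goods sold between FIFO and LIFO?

FIFO COGS: 231 @ $8 + 365 @ $7 + 109 @ $6 = $5,057
LIFO COGS: 309 @ $5 + 140 @ $6 + 256 @ $7 = $4,177
Difference = |$5,057 − $4,177| = $880

$880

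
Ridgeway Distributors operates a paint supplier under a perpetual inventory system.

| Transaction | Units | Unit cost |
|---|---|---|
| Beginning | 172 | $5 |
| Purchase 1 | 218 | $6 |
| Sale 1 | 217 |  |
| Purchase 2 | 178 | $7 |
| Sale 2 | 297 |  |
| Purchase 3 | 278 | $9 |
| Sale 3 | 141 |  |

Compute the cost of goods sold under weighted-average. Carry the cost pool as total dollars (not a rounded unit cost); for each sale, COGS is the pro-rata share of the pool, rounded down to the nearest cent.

After Beginning: 172 on hand, pool $860.00 (≈ $5.0000 each)
After Purchase 1: 390 on hand, pool $2,168.00 (≈ $5.5590 each)
Sale 1, sell 217: 217/390 × $2,168.00 → $1,206.29
After Purchase 2: 351 on hand, pool $2,207.71 (≈ $6.2898 each)
Sale 2, sell 297: 297/351 × $2,207.71 → $1,868.06
After Purchase 3: 332 on hand, pool $2,841.65 (≈ $8.5592 each)
Sale 3, sell 141: 141/332 × $2,841.65 → $1,206.84
Total COGS = $1,206.29 + $1,868.06 + $1,206.84 = $4,281.19
Ending inventory (cost pool remaining) = $1,634.81
Check: goods available $5,916.00 = COGS $4,281.19 + ending $1,634.81

COGS = $4,281.19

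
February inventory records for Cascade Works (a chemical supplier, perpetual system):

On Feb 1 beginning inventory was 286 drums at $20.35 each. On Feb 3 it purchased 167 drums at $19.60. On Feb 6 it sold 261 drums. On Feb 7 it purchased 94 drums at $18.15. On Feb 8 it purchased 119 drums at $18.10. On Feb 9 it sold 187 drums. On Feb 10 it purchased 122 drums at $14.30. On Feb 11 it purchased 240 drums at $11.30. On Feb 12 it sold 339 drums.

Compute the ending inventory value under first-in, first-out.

Feb 6, 261 sold [FIFO — oldest first]: 261 @ $20.35 = $5,311.35
Feb 9, 187 sold [FIFO — oldest first]: 25 @ $20.35 + 162 @ $19.60 = $3,683.95
Feb 12, 339 sold [FIFO — oldest first]: 5 @ $19.60 + 94 @ $18.15 + 119 @ $18.10 + 121 @ $14.30 = $5,688.30
Total COGS = $5,311.35 + $3,683.95 + $5,688.30 = $14,683.60
Ending inventory: 1 @ $14.30 + 240 @ $11.30 = $2,726.30

Ending inventory = $2,726.30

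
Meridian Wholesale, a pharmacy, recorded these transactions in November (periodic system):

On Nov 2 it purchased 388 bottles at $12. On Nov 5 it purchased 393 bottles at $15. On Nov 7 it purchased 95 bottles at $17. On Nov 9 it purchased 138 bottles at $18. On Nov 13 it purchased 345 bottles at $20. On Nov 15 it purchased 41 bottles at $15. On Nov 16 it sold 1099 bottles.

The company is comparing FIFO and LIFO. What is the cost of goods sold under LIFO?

COGS = $18,553

FIFO COGS: 388 @ $12 + 393 @ $15 + 95 @ $17 + 138 @ $18 + 85 @ $20 = $16,350
LIFO COGS: 41 @ $15 + 345 @ $20 + 138 @ $18 + 95 @ $17 + 393 @ $15 + 87 @ $12 = $18,553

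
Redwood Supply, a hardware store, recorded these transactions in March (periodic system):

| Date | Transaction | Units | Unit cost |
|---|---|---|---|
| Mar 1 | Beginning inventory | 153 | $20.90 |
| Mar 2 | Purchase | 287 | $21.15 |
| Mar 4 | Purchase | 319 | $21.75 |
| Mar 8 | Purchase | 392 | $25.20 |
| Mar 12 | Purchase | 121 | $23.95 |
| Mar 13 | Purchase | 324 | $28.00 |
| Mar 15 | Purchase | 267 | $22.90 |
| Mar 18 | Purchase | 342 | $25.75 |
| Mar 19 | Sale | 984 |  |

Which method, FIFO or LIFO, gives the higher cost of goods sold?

FIFO COGS: 153 @ $20.90 + 287 @ $21.15 + 319 @ $21.75 + 225 @ $25.20 = $21,876.00
LIFO COGS: 342 @ $25.75 + 267 @ $22.90 + 324 @ $28.00 + 51 @ $23.95 = $25,214.25

LIFO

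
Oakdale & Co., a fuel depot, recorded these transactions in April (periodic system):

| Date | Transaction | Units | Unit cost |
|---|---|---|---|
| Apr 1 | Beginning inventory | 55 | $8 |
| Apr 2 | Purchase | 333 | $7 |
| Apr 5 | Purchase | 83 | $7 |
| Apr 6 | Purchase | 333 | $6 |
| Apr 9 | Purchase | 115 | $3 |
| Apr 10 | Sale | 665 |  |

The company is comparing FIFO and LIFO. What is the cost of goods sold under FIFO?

COGS = $4,516

FIFO COGS: 55 @ $8 + 333 @ $7 + 83 @ $7 + 194 @ $6 = $4,516
LIFO COGS: 115 @ $3 + 333 @ $6 + 83 @ $7 + 134 @ $7 = $3,862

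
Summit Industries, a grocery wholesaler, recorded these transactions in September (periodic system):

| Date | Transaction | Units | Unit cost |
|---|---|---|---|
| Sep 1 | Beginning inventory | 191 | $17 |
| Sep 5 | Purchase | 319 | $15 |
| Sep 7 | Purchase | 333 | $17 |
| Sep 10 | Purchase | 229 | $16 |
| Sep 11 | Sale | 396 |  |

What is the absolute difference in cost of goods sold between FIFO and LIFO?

FIFO COGS: 191 @ $17 + 205 @ $15 = $6,322
LIFO COGS: 229 @ $16 + 167 @ $17 = $6,503
Difference = |$6,322 − $6,503| = $181

$181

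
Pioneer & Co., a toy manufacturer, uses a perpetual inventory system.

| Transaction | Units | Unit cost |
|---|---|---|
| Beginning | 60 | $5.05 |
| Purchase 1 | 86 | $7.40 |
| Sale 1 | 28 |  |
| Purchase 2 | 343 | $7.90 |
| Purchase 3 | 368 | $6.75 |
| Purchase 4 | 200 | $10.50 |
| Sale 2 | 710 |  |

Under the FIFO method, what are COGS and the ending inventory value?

COGS = $5,329.85; ending inventory = $2,903.25

Sale 1 (28) [FIFO — oldest first]: 28 @ $5.05 = $141.40
Sale 2 (710) [FIFO — oldest first]: 32 @ $5.05 + 86 @ $7.40 + 343 @ $7.90 + 249 @ $6.75 = $5,188.45
Total COGS = $141.40 + $5,188.45 = $5,329.85
Ending inventory: 119 @ $6.75 + 200 @ $10.50 = $2,903.25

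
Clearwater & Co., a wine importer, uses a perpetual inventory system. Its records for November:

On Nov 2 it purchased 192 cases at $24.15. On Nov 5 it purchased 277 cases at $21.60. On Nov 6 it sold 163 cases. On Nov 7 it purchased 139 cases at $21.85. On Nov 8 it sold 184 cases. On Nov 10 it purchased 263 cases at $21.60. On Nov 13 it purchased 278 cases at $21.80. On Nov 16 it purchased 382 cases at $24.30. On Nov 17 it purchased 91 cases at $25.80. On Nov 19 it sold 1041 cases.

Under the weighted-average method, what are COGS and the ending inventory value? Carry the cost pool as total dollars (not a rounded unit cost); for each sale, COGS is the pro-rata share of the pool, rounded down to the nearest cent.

After Nov 2: 192 on hand, pool $4,636.80 (≈ $24.1500 each)
After Nov 5: 469 on hand, pool $10,620.00 (≈ $22.6439 each)
Nov 6, sell 163: 163/469 × $10,620.00 → $3,690.95
After Nov 7: 445 on hand, pool $9,966.20 (≈ $22.3960 each)
Nov 8, sell 184: 184/445 × $9,966.20 → $4,120.85
After Nov 10: 524 on hand, pool $11,526.15 (≈ $21.9965 each)
After Nov 13: 802 on hand, pool $17,586.55 (≈ $21.9284 each)
After Nov 16: 1184 on hand, pool $26,869.15 (≈ $22.6935 each)
After Nov 17: 1275 on hand, pool $29,216.95 (≈ $22.9153 each)
Nov 19, sell 1041: 1041/1275 × $29,216.95 → $23,854.78
Total COGS = $3,690.95 + $4,120.85 + $23,854.78 = $31,666.58
Ending inventory (cost pool remaining) = $5,362.17
Check: goods available $37,028.75 = COGS $31,666.58 + ending $5,362.17

COGS = $31,666.58; ending inventory = $5,362.17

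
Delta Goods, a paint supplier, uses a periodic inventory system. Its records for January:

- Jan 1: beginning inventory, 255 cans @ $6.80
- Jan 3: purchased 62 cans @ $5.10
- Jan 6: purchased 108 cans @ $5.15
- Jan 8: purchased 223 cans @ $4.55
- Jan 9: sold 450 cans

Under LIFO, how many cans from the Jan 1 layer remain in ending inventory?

198

Jan 9, 450 sold [LIFO — newest first]: 223 @ $4.55 + 108 @ $5.15 + 62 @ $5.10 + 57 @ $6.80 = $2,274.65
Ending inventory: 198 @ $6.80 = $1,346.40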